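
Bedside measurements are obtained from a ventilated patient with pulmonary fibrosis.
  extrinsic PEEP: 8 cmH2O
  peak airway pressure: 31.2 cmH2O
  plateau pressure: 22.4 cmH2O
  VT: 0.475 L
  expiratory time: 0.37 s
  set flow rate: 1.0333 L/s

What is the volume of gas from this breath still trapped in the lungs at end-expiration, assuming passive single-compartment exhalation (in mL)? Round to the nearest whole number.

127

R = (PIP − Pplat)/V̇ = (31.2 − 22.4) / 1.0333 = 8.8/1.0333 = 8.516 cmH2O·s/L.
C = Vt/(Pplat − PEEP) = 475.0 / (22.4 − 8) = 475.0/14.4 = 32.986 mL/cmH2O.
τ = R × C = 8.516 × 0.03299 L/cmH2O = 0.2809 s.
Fraction remaining = e^(−Te/τ) = e^(−0.37/0.2809) = 0.2679.
Trapped volume = 475.0 × 0.2679 = 127.25 mL.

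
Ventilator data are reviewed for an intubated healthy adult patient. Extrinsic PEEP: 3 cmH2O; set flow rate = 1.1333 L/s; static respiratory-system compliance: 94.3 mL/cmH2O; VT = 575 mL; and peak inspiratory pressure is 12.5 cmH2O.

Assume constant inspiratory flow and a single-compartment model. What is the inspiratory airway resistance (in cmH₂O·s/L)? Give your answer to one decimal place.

Equation of motion (constant flow): PIP = Vt/C + R·V̇ + PEEP.
R·V̇ = PIP − Vt/C − PEEP = 12.5 − 575/94.3 − 3 = 12.5 − 6.098 − 3 = 3.402 cmH2O.
R = 3.402 / 1.1333 = 3.002 cmH2O·s/L.

3.0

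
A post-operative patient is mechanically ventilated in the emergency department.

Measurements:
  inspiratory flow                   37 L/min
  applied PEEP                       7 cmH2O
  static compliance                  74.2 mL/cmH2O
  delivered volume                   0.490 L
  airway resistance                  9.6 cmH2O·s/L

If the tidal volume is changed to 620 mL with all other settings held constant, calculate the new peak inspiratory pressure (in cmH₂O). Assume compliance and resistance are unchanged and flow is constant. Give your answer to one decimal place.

21.3

Flow: 37 L/min ÷ 60 = 0.6167 L/s.
PIP = Vt/C + R·V̇ + PEEP (constant-flow equation of motion).
Only the elastic term changes: ΔPIP = ΔVt / C = (620 − 490) / 74.2 = 1.752 cmH2O.
Original PIP = 490/74.2 + 9.6×0.6167 + 7 = 19.524 cmH2O; new PIP = 19.524 + (1.752) = 21.276 cmH2O.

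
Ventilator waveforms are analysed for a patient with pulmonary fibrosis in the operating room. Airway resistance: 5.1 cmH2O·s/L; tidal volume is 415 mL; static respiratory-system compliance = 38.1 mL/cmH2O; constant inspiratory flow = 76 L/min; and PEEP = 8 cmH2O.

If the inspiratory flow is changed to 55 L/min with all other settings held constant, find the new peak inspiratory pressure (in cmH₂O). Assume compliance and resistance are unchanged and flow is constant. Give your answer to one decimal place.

Flow: 76 L/min ÷ 60 = 1.2667 L/s.
New flow: 55 L/min ÷ 60 = 0.9167 L/s.
PIP = Vt/C + R·V̇ + PEEP (constant-flow equation of motion).
Only the resistive term changes: ΔPIP = R × ΔV̇ = 5.1 × (0.9167 − 1.2667) = 5.1 × -0.35 = -1.785 cmH2O.
Original PIP = 415/38.1 + 5.1×1.2667 + 8 = 25.353 cmH2O; new PIP = 25.353 + (-1.785) = 23.568 cmH2O.

23.6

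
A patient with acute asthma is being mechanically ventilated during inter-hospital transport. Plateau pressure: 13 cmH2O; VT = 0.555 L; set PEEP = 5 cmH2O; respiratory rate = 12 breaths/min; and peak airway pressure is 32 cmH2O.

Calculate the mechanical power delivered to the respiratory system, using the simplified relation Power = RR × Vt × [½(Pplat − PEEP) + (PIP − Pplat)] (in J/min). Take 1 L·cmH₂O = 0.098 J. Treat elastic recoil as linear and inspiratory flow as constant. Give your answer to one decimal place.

15.0

Per-breath work = Vt × [½(Pplat−PEEP) + (PIP−Pplat)] = 0.555 × [0.5×8.0 + 19.0] = 0.555 × 23.0 = 12.765 L·cmH2O.
Power = 12 × 12.765 = 153.18 L·cmH2O/min.
× 0.098 J/(L·cmH2O) → 15.012 J/min.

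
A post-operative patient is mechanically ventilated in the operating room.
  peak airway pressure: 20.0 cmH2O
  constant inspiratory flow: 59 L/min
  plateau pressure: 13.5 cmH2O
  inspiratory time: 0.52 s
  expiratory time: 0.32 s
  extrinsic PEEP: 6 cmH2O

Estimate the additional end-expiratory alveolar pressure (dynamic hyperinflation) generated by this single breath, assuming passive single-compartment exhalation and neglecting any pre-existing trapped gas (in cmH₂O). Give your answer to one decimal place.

Flow: 59 L/min ÷ 60 = 0.9833 L/s.
Vt = flow × Ti = 0.9833 L/s × 0.52 s × 1000 mL/L = 511.32 mL.
R = (PIP − Pplat)/V̇ = (20.0 − 13.5) / 0.9833 = 6.5/0.9833 = 6.61 cmH2O·s/L.
C = Vt/(Pplat − PEEP) = 511.32 / (13.5 − 6) = 511.32/7.5 = 68.176 mL/cmH2O.
τ = R × C = 6.61 × 0.06818 L/cmH2O = 0.4507 s.
Fraction remaining = e^(−Te/τ) = e^(−0.32/0.4507) = 0.4916; trapped volume = 511.32 × 0.4916 = 251.36 mL.
Additional alveolar pressure from trapping ≈ V_trapped / C = 251.36 / 68.176 = 3.687 cmH2O.

3.7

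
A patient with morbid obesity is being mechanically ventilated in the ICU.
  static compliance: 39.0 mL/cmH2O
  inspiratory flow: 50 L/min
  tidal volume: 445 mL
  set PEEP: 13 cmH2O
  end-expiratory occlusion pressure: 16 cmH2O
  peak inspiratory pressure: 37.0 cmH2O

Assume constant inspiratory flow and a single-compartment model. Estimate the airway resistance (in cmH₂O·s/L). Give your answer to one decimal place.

Flow: 50 L/min ÷ 60 = 0.8333 L/s.
Total PEEP = 16 cmH2O (set 13 + intrinsic 3); this is the baseline alveolar pressure.
Equation of motion (constant flow): PIP = Vt/C + R·V̇ + PEEP.
R·V̇ = PIP − Vt/C − PEEP = 37.0 − 445/39.0 − 16 = 37.0 − 11.41 − 16 = 9.59 cmH2O.
R = 9.59 / 0.8333 = 11.508 cmH2O·s/L.

11.5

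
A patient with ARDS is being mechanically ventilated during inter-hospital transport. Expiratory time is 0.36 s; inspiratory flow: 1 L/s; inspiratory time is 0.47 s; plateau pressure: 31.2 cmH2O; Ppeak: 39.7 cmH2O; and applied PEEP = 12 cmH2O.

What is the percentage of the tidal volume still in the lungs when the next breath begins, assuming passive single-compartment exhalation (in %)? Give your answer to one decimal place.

Vt = flow × Ti = 1 L/s × 0.47 s × 1000 mL/L = 470.0 mL.
R = (PIP − Pplat)/V̇ = (39.7 − 31.2) / 1 = 8.5/1 = 8.5 cmH2O·s/L.
C = Vt/(Pplat − PEEP) = 470.0 / (31.2 − 12) = 470.0/19.2 = 24.479 mL/cmH2O.
τ = R × C = 8.5 × 0.02448 L/cmH2O = 0.2081 s.
Fraction remaining at end-expiration = e^(−Te/τ) = e^(−0.36/0.2081) = 0.1773 → 17.73%.

17.7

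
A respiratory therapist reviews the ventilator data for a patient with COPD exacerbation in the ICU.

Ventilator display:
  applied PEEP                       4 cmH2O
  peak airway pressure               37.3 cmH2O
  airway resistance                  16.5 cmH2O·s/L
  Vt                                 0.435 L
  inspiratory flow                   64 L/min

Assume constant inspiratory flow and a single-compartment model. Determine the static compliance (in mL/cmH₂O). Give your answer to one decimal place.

27.7

Flow: 64 L/min ÷ 60 = 1.0667 L/s.
Equation of motion (constant flow): PIP = Vt/C + R·V̇ + PEEP.
Vt/C = PIP − R·V̇ − PEEP = 37.3 − 16.5×1.0667 − 4 = 37.3 − 17.601 − 4 = 15.699 cmH2O.
C = Vt / 15.699 = 435 / 15.699 = 27.709 mL/cmH2O.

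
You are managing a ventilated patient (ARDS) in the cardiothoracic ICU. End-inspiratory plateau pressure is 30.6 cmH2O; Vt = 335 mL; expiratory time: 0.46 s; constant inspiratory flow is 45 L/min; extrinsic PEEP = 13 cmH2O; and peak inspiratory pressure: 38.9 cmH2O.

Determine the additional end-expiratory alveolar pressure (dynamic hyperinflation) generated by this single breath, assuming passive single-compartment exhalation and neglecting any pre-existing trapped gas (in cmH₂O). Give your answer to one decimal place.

Flow: 45 L/min ÷ 60 = 0.75 L/s.
R = (PIP − Pplat)/V̇ = (38.9 − 30.6) / 0.75 = 8.3/0.75 = 11.067 cmH2O·s/L.
C = Vt/(Pplat − PEEP) = 335.0 / (30.6 − 13) = 335.0/17.6 = 19.034 mL/cmH2O.
τ = R × C = 11.067 × 0.01903 L/cmH2O = 0.2106 s.
Fraction remaining = e^(−Te/τ) = e^(−0.46/0.2106) = 0.1126; trapped volume = 335.0 × 0.1126 = 37.721 mL.
Additional alveolar pressure from trapping ≈ V_trapped / C = 37.721 / 19.034 = 1.982 cmH2O.

2.0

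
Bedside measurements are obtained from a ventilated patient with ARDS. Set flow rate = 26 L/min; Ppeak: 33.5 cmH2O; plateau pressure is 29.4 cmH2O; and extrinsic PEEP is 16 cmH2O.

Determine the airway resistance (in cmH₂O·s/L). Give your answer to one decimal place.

Flow: 26 L/min ÷ 60 = 0.4333 L/s.
Raw = (PIP − Pplat) / flow = (33.5 − 29.4) / 0.4333 = 4.1 / 0.4333 = 9.462 cmH2O·s/L.

9.5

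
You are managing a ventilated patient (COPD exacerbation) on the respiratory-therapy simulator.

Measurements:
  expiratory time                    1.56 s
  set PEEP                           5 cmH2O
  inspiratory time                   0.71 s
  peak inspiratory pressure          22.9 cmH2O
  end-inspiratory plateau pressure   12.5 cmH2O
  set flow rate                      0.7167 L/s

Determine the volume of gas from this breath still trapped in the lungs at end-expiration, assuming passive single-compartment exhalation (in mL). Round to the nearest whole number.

104

Vt = flow × Ti = 0.7167 L/s × 0.71 s × 1000 mL/L = 508.86 mL.
R = (PIP − Pplat)/V̇ = (22.9 − 12.5) / 0.7167 = 10.4/0.7167 = 14.511 cmH2O·s/L.
C = Vt/(Pplat − PEEP) = 508.86 / (12.5 − 5) = 508.86/7.5 = 67.848 mL/cmH2O.
τ = R × C = 14.511 × 0.06785 L/cmH2O = 0.9846 s.
Fraction remaining = e^(−Te/τ) = e^(−1.56/0.9846) = 0.2051.
Trapped volume = 508.86 × 0.2051 = 104.37 mL.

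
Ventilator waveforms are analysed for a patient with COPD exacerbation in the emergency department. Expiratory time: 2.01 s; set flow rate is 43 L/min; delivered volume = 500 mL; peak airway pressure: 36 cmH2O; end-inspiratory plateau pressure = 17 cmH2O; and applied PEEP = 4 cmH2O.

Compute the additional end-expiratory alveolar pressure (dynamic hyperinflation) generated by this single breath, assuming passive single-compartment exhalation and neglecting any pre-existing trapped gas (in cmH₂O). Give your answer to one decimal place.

Flow: 43 L/min ÷ 60 = 0.7167 L/s.
R = (PIP − Pplat)/V̇ = (36 − 17) / 0.7167 = 19.0/0.7167 = 26.51 cmH2O·s/L.
C = Vt/(Pplat − PEEP) = 500.0 / (17 − 4) = 500.0/13.0 = 38.462 mL/cmH2O.
τ = R × C = 26.51 × 0.03846 L/cmH2O = 1.02 s.
Fraction remaining = e^(−Te/τ) = e^(−2.01/1.02) = 0.1394; trapped volume = 500.0 × 0.1394 = 69.7 mL.
Additional alveolar pressure from trapping ≈ V_trapped / C = 69.7 / 38.462 = 1.812 cmH2O.

1.8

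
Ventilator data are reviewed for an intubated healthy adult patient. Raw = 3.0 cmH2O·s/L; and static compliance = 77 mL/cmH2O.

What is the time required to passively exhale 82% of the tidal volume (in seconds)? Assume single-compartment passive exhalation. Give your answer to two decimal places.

0.40

τ = R × C = 3.0 × 77 mL/cmH2O = 3.0 × 0.077 L/cmH2O = 0.231 s.
Exhaled fraction f = 1 − e^(−t/τ) → t = −τ·ln(1 − f) = −0.231·ln(0.18) = 0.3961 s.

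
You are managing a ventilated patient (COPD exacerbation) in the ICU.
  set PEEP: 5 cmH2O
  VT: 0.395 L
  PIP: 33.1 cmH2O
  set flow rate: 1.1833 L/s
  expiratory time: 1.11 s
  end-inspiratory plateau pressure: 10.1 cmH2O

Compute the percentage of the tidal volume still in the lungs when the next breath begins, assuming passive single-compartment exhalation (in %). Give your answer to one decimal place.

47.8

R = (PIP − Pplat)/V̇ = (33.1 − 10.1) / 1.1833 = 23.0/1.1833 = 19.437 cmH2O·s/L.
C = Vt/(Pplat − PEEP) = 395.0 / (10.1 − 5) = 395.0/5.1 = 77.451 mL/cmH2O.
τ = R × C = 19.437 × 0.07745 L/cmH2O = 1.505 s.
Fraction remaining at end-expiration = e^(−Te/τ) = e^(−1.11/1.505) = 0.4783 → 47.83%.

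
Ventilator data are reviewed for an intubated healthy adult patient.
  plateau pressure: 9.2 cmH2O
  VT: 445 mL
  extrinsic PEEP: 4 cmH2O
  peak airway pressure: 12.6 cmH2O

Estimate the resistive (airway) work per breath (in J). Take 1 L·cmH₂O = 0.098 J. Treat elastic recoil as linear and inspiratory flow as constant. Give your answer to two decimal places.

0.15

With constant inspiratory flow the resistive pressure is constant at PIP − Pplat = 12.6 − 9.2 = 3.4 cmH2O, so resistive work = 3.4 × 0.445 = 1.513 L·cmH2O.
× 0.098 J/(L·cmH2O) → 0.1483 J.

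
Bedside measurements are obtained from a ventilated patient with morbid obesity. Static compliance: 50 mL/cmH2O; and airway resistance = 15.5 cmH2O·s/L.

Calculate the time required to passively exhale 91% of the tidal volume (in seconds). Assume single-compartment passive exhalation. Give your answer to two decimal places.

τ = R × C = 15.5 × 50 mL/cmH2O = 15.5 × 0.050 L/cmH2O = 0.775 s.
Exhaled fraction f = 1 − e^(−t/τ) → t = −τ·ln(1 − f) = −0.775·ln(0.09) = 1.866 s.

1.87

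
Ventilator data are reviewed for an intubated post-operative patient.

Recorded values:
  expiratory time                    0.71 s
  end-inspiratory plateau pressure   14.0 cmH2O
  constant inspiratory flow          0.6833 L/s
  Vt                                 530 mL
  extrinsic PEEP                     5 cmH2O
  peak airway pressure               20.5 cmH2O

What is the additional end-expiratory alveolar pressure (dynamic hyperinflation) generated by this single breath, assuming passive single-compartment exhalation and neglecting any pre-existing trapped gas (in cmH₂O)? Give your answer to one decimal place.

2.5

R = (PIP − Pplat)/V̇ = (20.5 − 14.0) / 0.6833 = 6.5/0.6833 = 9.513 cmH2O·s/L.
C = Vt/(Pplat − PEEP) = 530.0 / (14.0 − 5) = 530.0/9.0 = 58.889 mL/cmH2O.
τ = R × C = 9.513 × 0.05889 L/cmH2O = 0.5602 s.
Fraction remaining = e^(−Te/τ) = e^(−0.71/0.5602) = 0.2816; trapped volume = 530.0 × 0.2816 = 149.25 mL.
Additional alveolar pressure from trapping ≈ V_trapped / C = 149.25 / 58.889 = 2.534 cmH2O.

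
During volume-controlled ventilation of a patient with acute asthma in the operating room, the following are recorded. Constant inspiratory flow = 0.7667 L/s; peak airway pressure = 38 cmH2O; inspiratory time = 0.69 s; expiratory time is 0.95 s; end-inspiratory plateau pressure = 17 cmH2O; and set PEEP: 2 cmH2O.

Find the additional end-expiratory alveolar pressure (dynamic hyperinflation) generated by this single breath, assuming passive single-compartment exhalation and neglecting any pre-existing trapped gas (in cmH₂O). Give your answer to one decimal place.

5.6

Vt = flow × Ti = 0.7667 L/s × 0.69 s × 1000 mL/L = 529.02 mL.
R = (PIP − Pplat)/V̇ = (38 − 17) / 0.7667 = 21.0/0.7667 = 27.39 cmH2O·s/L.
C = Vt/(Pplat − PEEP) = 529.02 / (17 − 2) = 529.02/15.0 = 35.268 mL/cmH2O.
τ = R × C = 27.39 × 0.03527 L/cmH2O = 0.966 s.
Fraction remaining = e^(−Te/τ) = e^(−0.95/0.966) = 0.374; trapped volume = 529.02 × 0.374 = 197.85 mL.
Additional alveolar pressure from trapping ≈ V_trapped / C = 197.85 / 35.268 = 5.61 cmH2O.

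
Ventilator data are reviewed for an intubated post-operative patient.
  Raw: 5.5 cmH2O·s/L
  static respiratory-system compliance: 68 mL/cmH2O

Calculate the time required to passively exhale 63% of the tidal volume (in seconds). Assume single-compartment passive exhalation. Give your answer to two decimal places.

0.37

τ = R × C = 5.5 × 68 mL/cmH2O = 5.5 × 0.068 L/cmH2O = 0.374 s.
Exhaled fraction f = 1 − e^(−t/τ) → t = −τ·ln(1 − f) = −0.374·ln(0.37) = 0.3719 s.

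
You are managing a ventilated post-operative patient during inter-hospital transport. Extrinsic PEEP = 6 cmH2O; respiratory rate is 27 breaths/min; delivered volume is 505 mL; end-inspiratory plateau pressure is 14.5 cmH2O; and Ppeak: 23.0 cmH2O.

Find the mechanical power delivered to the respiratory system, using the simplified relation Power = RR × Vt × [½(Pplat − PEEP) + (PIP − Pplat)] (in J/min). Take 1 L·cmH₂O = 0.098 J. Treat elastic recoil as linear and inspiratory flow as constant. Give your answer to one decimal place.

Per-breath work = Vt × [½(Pplat−PEEP) + (PIP−Pplat)] = 0.505 × [0.5×8.5 + 8.5] = 0.505 × 12.75 = 6.439 L·cmH2O.
Power = 27 × 6.439 = 173.85 L·cmH2O/min.
× 0.098 J/(L·cmH2O) → 17.037 J/min.

17.0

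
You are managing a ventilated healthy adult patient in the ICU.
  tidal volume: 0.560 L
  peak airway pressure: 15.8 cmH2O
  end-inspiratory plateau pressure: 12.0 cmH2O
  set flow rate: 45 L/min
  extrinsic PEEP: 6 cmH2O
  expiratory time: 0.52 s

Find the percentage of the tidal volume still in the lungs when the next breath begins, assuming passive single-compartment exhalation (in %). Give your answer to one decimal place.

33.3

Flow: 45 L/min ÷ 60 = 0.75 L/s.
R = (PIP − Pplat)/V̇ = (15.8 − 12.0) / 0.75 = 3.8/0.75 = 5.067 cmH2O·s/L.
C = Vt/(Pplat − PEEP) = 560.0 / (12.0 − 6) = 560.0/6.0 = 93.333 mL/cmH2O.
τ = R × C = 5.067 × 0.09333 L/cmH2O = 0.4729 s.
Fraction remaining at end-expiration = e^(−Te/τ) = e^(−0.52/0.4729) = 0.333 → 33.3%.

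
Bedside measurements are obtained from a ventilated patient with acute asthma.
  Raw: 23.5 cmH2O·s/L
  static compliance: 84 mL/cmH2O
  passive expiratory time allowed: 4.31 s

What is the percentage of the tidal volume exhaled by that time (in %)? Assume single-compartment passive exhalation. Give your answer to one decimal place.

τ = R × C = 23.5 × 84 mL/cmH2O = 23.5 × 0.084 L/cmH2O = 1.974 s.
Passive exhalation: V(t)/V₀ = e^(−t/τ) = e^(−4.31/1.974) = 0.1127.
Fraction exhaled = 1 − 0.1127 = 0.8873 → 88.73%.

88.7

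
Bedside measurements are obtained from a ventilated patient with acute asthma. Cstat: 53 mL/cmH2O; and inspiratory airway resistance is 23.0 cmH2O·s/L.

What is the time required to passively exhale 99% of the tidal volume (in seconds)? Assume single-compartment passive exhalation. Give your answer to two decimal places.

5.61

τ = R × C = 23.0 × 53 mL/cmH2O = 23.0 × 0.053 L/cmH2O = 1.219 s.
Exhaled fraction f = 1 − e^(−t/τ) → t = −τ·ln(1 − f) = −1.219·ln(0.01) = 5.614 s.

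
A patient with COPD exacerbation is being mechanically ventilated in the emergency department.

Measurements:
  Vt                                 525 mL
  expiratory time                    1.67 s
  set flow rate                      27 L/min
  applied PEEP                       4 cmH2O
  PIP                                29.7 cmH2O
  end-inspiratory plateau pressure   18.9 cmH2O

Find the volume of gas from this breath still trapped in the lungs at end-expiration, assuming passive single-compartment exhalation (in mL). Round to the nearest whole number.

Flow: 27 L/min ÷ 60 = 0.45 L/s.
R = (PIP − Pplat)/V̇ = (29.7 − 18.9) / 0.45 = 10.8/0.45 = 24.0 cmH2O·s/L.
C = Vt/(Pplat − PEEP) = 525.0 / (18.9 − 4) = 525.0/14.9 = 35.235 mL/cmH2O.
τ = R × C = 24.0 × 0.03524 L/cmH2O = 0.8458 s.
Fraction remaining = e^(−Te/τ) = e^(−1.67/0.8458) = 0.1388.
Trapped volume = 525.0 × 0.1388 = 72.87 mL.

73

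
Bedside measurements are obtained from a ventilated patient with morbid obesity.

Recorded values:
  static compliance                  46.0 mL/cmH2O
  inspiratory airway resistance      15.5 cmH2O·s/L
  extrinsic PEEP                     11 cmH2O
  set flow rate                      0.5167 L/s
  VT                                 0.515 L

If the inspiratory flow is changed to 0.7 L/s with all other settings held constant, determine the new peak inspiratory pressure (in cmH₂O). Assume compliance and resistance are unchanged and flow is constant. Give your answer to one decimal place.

33.0

PIP = Vt/C + R·V̇ + PEEP (constant-flow equation of motion).
Only the resistive term changes: ΔPIP = R × ΔV̇ = 15.5 × (0.7 − 0.5167) = 15.5 × 0.1833 = 2.841 cmH2O.
Original PIP = 515/46.0 + 15.5×0.5167 + 11 = 30.205 cmH2O; new PIP = 30.205 + (2.841) = 33.046 cmH2O.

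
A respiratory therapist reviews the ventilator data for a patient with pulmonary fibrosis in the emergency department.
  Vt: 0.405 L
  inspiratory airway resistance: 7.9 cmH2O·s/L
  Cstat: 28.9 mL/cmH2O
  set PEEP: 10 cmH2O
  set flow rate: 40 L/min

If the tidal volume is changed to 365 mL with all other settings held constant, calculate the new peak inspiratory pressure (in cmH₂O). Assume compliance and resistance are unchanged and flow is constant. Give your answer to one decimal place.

Flow: 40 L/min ÷ 60 = 0.6667 L/s.
PIP = Vt/C + R·V̇ + PEEP (constant-flow equation of motion).
Only the elastic term changes: ΔPIP = ΔVt / C = (365 − 405) / 28.9 = -1.384 cmH2O.
Original PIP = 405/28.9 + 7.9×0.6667 + 10 = 29.281 cmH2O; new PIP = 29.281 + (-1.384) = 27.897 cmH2O.

27.9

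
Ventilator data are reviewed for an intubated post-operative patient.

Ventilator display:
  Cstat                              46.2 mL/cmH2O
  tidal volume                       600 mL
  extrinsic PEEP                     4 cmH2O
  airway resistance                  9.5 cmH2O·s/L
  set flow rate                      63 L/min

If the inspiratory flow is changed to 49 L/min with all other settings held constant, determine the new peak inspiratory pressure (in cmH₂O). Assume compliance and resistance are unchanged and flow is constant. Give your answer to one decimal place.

24.7

Flow: 63 L/min ÷ 60 = 1.05 L/s.
New flow: 49 L/min ÷ 60 = 0.8167 L/s.
PIP = Vt/C + R·V̇ + PEEP (constant-flow equation of motion).
Only the resistive term changes: ΔPIP = R × ΔV̇ = 9.5 × (0.8167 − 1.05) = 9.5 × -0.2333 = -2.216 cmH2O.
Original PIP = 600/46.2 + 9.5×1.05 + 4 = 26.962 cmH2O; new PIP = 26.962 + (-2.216) = 24.746 cmH2O.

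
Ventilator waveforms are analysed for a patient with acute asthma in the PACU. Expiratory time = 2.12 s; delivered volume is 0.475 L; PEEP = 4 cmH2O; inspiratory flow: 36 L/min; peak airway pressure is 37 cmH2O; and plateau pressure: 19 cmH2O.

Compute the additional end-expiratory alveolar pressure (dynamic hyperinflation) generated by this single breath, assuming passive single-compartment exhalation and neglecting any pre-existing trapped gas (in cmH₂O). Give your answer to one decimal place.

Flow: 36 L/min ÷ 60 = 0.6 L/s.
R = (PIP − Pplat)/V̇ = (37 − 19) / 0.6 = 18.0/0.6 = 30.0 cmH2O·s/L.
C = Vt/(Pplat − PEEP) = 475.0 / (19 − 4) = 475.0/15.0 = 31.667 mL/cmH2O.
τ = R × C = 30.0 × 0.03167 L/cmH2O = 0.9501 s.
Fraction remaining = e^(−Te/τ) = e^(−2.12/0.9501) = 0.1074; trapped volume = 475.0 × 0.1074 = 51.015 mL.
Additional alveolar pressure from trapping ≈ V_trapped / C = 51.015 / 31.667 = 1.611 cmH2O.

1.6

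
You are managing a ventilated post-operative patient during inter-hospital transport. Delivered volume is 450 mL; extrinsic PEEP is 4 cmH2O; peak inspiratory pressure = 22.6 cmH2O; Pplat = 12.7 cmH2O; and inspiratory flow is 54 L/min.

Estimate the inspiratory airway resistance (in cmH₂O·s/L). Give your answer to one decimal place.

Flow: 54 L/min ÷ 60 = 0.9 L/s.
Raw = (PIP − Pplat) / flow = (22.6 − 12.7) / 0.9 = 9.9 / 0.9 = 11.0 cmH2O·s/L.

11.0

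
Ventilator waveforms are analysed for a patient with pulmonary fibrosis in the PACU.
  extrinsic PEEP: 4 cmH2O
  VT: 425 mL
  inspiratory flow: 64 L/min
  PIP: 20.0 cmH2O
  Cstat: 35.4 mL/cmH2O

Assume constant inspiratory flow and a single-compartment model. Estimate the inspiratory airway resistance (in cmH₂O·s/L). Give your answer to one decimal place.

Flow: 64 L/min ÷ 60 = 1.0667 L/s.
Equation of motion (constant flow): PIP = Vt/C + R·V̇ + PEEP.
R·V̇ = PIP − Vt/C − PEEP = 20.0 − 425/35.4 − 4 = 20.0 − 12.006 − 4 = 3.994 cmH2O.
R = 3.994 / 1.0667 = 3.744 cmH2O·s/L.

3.7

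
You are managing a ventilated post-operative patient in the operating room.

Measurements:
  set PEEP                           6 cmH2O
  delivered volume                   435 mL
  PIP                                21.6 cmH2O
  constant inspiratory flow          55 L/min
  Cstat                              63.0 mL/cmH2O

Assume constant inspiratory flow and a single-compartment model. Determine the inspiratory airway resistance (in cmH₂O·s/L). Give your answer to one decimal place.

Flow: 55 L/min ÷ 60 = 0.9167 L/s.
Equation of motion (constant flow): PIP = Vt/C + R·V̇ + PEEP.
R·V̇ = PIP − Vt/C − PEEP = 21.6 − 435/63.0 − 6 = 21.6 − 6.905 − 6 = 8.695 cmH2O.
R = 8.695 / 0.9167 = 9.485 cmH2O·s/L.

9.5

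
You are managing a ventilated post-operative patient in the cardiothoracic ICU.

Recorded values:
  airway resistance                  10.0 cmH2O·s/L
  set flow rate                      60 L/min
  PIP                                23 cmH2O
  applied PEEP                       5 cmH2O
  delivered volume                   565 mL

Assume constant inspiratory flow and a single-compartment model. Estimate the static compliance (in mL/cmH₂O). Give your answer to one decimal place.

70.6

Flow: 60 L/min ÷ 60 = 1 L/s.
Equation of motion (constant flow): PIP = Vt/C + R·V̇ + PEEP.
Vt/C = PIP − R·V̇ − PEEP = 23 − 10.0×1 − 5 = 23 − 10.0 − 5 = 8.0 cmH2O.
C = Vt / 8.0 = 565 / 8.0 = 70.625 mL/cmH2O.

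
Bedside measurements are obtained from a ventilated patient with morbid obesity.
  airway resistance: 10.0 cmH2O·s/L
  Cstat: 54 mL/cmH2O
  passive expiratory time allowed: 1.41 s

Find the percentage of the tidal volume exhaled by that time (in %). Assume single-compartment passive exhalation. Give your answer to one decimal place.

τ = R × C = 10.0 × 54 mL/cmH2O = 10.0 × 0.054 L/cmH2O = 0.54 s.
Passive exhalation: V(t)/V₀ = e^(−t/τ) = e^(−1.41/0.54) = 0.07345.
Fraction exhaled = 1 − 0.07345 = 0.9266 → 92.66%.

92.7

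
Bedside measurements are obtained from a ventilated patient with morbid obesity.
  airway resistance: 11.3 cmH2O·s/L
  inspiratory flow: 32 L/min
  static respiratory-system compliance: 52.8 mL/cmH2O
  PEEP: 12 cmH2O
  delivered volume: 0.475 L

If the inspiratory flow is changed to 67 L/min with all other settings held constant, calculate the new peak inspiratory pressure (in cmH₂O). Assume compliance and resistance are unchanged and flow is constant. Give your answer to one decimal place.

33.6

Flow: 32 L/min ÷ 60 = 0.5333 L/s.
New flow: 67 L/min ÷ 60 = 1.1167 L/s.
PIP = Vt/C + R·V̇ + PEEP (constant-flow equation of motion).
Only the resistive term changes: ΔPIP = R × ΔV̇ = 11.3 × (1.1167 − 0.5333) = 11.3 × 0.5834 = 6.592 cmH2O.
Original PIP = 475/52.8 + 11.3×0.5333 + 12 = 27.023 cmH2O; new PIP = 27.023 + (6.592) = 33.615 cmH2O.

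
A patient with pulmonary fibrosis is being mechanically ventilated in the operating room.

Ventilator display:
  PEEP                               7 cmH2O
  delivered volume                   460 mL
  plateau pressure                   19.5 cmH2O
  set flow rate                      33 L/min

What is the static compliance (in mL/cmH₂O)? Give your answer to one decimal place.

36.8

Cstat = Vt / (Pplat − PEEP) = 460 / (19.5 − 7) = 460 / 12.5 = 36.8 mL/cmH2O.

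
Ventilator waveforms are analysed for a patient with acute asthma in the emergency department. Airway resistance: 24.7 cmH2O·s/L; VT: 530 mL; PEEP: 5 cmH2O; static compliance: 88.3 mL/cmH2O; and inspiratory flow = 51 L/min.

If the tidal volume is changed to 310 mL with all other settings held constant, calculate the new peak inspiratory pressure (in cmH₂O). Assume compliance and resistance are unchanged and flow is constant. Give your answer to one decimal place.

29.5

Flow: 51 L/min ÷ 60 = 0.85 L/s.
PIP = Vt/C + R·V̇ + PEEP (constant-flow equation of motion).
Only the elastic term changes: ΔPIP = ΔVt / C = (310 − 530) / 88.3 = -2.492 cmH2O.
Original PIP = 530/88.3 + 24.7×0.85 + 5 = 31.997 cmH2O; new PIP = 31.997 + (-2.492) = 29.505 cmH2O.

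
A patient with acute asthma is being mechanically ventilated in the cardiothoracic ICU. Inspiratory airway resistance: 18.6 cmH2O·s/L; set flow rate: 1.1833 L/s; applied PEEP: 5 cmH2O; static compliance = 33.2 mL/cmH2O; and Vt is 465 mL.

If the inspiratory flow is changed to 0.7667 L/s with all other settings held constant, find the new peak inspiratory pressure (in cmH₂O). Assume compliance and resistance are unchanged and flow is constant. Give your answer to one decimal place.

33.3

PIP = Vt/C + R·V̇ + PEEP (constant-flow equation of motion).
Only the resistive term changes: ΔPIP = R × ΔV̇ = 18.6 × (0.7667 − 1.1833) = 18.6 × -0.4166 = -7.749 cmH2O.
Original PIP = 465/33.2 + 18.6×1.1833 + 5 = 41.015 cmH2O; new PIP = 41.015 + (-7.749) = 33.266 cmH2O.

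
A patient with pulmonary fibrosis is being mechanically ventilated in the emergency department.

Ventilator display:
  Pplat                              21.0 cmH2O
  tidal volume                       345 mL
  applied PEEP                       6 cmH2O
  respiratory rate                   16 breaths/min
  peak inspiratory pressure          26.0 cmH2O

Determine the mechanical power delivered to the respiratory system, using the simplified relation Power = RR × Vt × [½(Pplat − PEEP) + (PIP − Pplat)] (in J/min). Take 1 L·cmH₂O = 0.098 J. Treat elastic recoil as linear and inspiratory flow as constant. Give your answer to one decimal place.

6.8

Per-breath work = Vt × [½(Pplat−PEEP) + (PIP−Pplat)] = 0.345 × [0.5×15.0 + 5.0] = 0.345 × 12.5 = 4.313 L·cmH2O.
Power = 16 × 4.313 = 69.008 L·cmH2O/min.
× 0.098 J/(L·cmH2O) → 6.763 J/min.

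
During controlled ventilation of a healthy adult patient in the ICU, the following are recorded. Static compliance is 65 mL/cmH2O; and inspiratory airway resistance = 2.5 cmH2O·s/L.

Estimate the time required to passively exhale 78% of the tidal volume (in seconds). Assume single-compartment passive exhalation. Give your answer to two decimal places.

τ = R × C = 2.5 × 65 mL/cmH2O = 2.5 × 0.065 L/cmH2O = 0.1625 s.
Exhaled fraction f = 1 − e^(−t/τ) → t = −τ·ln(1 − f) = −0.1625·ln(0.22) = 0.246 s.

0.25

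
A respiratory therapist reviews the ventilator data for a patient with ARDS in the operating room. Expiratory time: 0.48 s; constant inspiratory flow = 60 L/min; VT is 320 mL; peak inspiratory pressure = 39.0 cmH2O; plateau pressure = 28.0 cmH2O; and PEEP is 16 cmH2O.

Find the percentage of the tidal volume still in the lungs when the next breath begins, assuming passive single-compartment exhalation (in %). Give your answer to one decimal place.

19.5

Flow: 60 L/min ÷ 60 = 1 L/s.
R = (PIP − Pplat)/V̇ = (39.0 − 28.0) / 1 = 11.0/1 = 11.0 cmH2O·s/L.
C = Vt/(Pplat − PEEP) = 320.0 / (28.0 − 16) = 320.0/12.0 = 26.667 mL/cmH2O.
τ = R × C = 11.0 × 0.02667 L/cmH2O = 0.2934 s.
Fraction remaining at end-expiration = e^(−Te/τ) = e^(−0.48/0.2934) = 0.1948 → 19.48%.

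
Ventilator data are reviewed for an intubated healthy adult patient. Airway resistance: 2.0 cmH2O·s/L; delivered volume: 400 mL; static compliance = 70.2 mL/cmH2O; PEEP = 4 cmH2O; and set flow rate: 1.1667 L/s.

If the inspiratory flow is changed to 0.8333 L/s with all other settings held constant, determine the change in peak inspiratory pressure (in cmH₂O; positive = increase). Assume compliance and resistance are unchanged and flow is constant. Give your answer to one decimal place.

-0.7

PIP = Vt/C + R·V̇ + PEEP (constant-flow equation of motion).
Only the resistive term changes: ΔPIP = R × ΔV̇ = 2.0 × (0.8333 − 1.1667) = 2.0 × -0.3334 = -0.6668 cmH2O.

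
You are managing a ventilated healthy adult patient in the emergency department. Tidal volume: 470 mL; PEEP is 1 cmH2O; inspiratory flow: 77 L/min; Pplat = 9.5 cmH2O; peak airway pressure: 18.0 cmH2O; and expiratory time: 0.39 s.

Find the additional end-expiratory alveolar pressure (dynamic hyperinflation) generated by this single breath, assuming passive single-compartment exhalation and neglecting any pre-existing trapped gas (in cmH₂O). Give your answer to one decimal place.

Flow: 77 L/min ÷ 60 = 1.2833 L/s.
R = (PIP − Pplat)/V̇ = (18.0 − 9.5) / 1.2833 = 8.5/1.2833 = 6.624 cmH2O·s/L.
C = Vt/(Pplat − PEEP) = 470.0 / (9.5 − 1) = 470.0/8.5 = 55.294 mL/cmH2O.
τ = R × C = 6.624 × 0.05529 L/cmH2O = 0.3662 s.
Fraction remaining = e^(−Te/τ) = e^(−0.39/0.3662) = 0.3447; trapped volume = 470.0 × 0.3447 = 162.01 mL.
Additional alveolar pressure from trapping ≈ V_trapped / C = 162.01 / 55.294 = 2.93 cmH2O.

2.9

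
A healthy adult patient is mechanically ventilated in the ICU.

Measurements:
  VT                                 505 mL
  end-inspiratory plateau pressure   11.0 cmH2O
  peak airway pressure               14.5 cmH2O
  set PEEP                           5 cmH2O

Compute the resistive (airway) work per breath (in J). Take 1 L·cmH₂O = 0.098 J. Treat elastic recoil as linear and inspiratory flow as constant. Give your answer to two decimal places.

With constant inspiratory flow the resistive pressure is constant at PIP − Pplat = 14.5 − 11.0 = 3.5 cmH2O, so resistive work = 3.5 × 0.505 = 1.768 L·cmH2O.
× 0.098 J/(L·cmH2O) → 0.1733 J.

0.17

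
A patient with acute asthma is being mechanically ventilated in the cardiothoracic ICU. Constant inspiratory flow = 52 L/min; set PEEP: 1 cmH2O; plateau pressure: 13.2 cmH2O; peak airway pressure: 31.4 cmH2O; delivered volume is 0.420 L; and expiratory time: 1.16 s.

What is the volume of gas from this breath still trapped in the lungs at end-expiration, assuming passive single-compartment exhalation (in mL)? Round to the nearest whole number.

84

Flow: 52 L/min ÷ 60 = 0.8667 L/s.
R = (PIP − Pplat)/V̇ = (31.4 − 13.2) / 0.8667 = 18.2/0.8667 = 20.999 cmH2O·s/L.
C = Vt/(Pplat − PEEP) = 420.0 / (13.2 − 1) = 420.0/12.2 = 34.426 mL/cmH2O.
τ = R × C = 20.999 × 0.03443 L/cmH2O = 0.723 s.
Fraction remaining = e^(−Te/τ) = e^(−1.16/0.723) = 0.201.
Trapped volume = 420.0 × 0.201 = 84.42 mL.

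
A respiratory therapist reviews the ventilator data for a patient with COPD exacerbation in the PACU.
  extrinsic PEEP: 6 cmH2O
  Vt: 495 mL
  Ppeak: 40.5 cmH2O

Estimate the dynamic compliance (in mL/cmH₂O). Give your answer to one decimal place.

Dynamic compliance = Vt / (PIP − PEEP) = 495 / (40.5 − 6) = 495 / 34.5 = 14.348 mL/cmH2O.

14.3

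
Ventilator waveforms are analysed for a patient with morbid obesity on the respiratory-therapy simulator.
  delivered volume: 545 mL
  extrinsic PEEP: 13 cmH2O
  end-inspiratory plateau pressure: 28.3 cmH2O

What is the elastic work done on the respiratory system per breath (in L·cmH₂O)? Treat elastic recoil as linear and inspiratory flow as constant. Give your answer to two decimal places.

Elastic work ≈ ½ × (Pplat − PEEP) × Vt = 0.5 × (28.3 − 13) × 0.545 L = 0.5 × 15.3 × 0.545 = 4.169 L·cmH2O.

4.17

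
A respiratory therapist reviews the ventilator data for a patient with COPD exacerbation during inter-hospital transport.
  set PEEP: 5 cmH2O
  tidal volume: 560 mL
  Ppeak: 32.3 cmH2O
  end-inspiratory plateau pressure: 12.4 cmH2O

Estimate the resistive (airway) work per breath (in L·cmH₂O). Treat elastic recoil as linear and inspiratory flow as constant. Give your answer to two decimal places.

With constant inspiratory flow the resistive pressure is constant at PIP − Pplat = 32.3 − 12.4 = 19.9 cmH2O, so resistive work = 19.9 × 0.560 = 11.144 L·cmH2O.

11.14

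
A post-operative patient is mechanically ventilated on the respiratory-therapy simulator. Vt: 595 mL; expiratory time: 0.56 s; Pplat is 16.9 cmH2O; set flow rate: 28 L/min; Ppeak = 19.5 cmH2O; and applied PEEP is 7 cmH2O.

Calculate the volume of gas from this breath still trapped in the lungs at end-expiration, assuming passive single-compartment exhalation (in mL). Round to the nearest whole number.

Flow: 28 L/min ÷ 60 = 0.4667 L/s.
R = (PIP − Pplat)/V̇ = (19.5 − 16.9) / 0.4667 = 2.6/0.4667 = 5.571 cmH2O·s/L.
C = Vt/(Pplat − PEEP) = 595.0 / (16.9 − 7) = 595.0/9.9 = 60.101 mL/cmH2O.
τ = R × C = 5.571 × 0.0601 L/cmH2O = 0.3348 s.
Fraction remaining = e^(−Te/τ) = e^(−0.56/0.3348) = 0.1878.
Trapped volume = 595.0 × 0.1878 = 111.74 mL.

112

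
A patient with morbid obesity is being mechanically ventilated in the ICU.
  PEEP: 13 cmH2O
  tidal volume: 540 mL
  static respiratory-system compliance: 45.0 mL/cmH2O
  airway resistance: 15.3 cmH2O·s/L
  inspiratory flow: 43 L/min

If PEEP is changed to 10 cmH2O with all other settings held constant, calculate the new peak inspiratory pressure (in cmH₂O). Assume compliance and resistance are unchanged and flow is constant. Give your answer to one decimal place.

33.0

Flow: 43 L/min ÷ 60 = 0.7167 L/s.
PIP = Vt/C + R·V̇ + PEEP (constant-flow equation of motion).
Only the baseline term changes: ΔPIP = ΔPEEP = 10 − 13 = -3.0 cmH2O.
Original PIP = 540/45.0 + 15.3×0.7167 + 13 = 35.966 cmH2O; new PIP = 35.966 + (-3.0) = 32.966 cmH2O.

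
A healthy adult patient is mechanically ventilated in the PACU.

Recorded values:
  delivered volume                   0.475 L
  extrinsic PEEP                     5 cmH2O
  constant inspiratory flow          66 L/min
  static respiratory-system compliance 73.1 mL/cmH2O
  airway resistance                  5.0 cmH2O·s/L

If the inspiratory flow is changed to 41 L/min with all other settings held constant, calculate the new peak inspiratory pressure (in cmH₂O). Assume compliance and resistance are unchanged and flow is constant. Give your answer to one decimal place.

14.9

Flow: 66 L/min ÷ 60 = 1.1 L/s.
New flow: 41 L/min ÷ 60 = 0.6833 L/s.
PIP = Vt/C + R·V̇ + PEEP (constant-flow equation of motion).
Only the resistive term changes: ΔPIP = R × ΔV̇ = 5.0 × (0.6833 − 1.1) = 5.0 × -0.4167 = -2.084 cmH2O.
Original PIP = 475/73.1 + 5.0×1.1 + 5 = 16.998 cmH2O; new PIP = 16.998 + (-2.084) = 14.914 cmH2O.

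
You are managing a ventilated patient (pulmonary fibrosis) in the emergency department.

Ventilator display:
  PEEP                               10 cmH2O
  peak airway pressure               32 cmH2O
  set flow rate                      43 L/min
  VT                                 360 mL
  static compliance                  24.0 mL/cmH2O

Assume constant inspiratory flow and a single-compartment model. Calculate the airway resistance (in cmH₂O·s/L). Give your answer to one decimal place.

Flow: 43 L/min ÷ 60 = 0.7167 L/s.
Equation of motion (constant flow): PIP = Vt/C + R·V̇ + PEEP.
R·V̇ = PIP − Vt/C − PEEP = 32 − 360/24.0 − 10 = 32 − 15.0 − 10 = 7.0 cmH2O.
R = 7.0 / 0.7167 = 9.767 cmH2O·s/L.

9.8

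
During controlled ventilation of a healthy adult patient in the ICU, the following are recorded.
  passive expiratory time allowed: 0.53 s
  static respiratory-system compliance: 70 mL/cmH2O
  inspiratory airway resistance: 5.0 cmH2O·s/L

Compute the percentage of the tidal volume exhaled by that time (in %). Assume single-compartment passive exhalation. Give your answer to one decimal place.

τ = R × C = 5.0 × 70 mL/cmH2O = 5.0 × 0.070 L/cmH2O = 0.35 s.
Passive exhalation: V(t)/V₀ = e^(−t/τ) = e^(−0.53/0.35) = 0.22.
Fraction exhaled = 1 − 0.22 = 0.78 → 78.0%.

78.0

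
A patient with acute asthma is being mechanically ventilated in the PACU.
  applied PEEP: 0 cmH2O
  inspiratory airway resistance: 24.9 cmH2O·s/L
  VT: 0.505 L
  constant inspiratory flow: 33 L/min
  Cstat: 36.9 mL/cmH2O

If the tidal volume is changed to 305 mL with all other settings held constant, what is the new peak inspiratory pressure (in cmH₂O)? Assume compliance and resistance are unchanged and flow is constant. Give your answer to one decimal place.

22.0

Flow: 33 L/min ÷ 60 = 0.55 L/s.
PIP = Vt/C + R·V̇ + PEEP (constant-flow equation of motion).
Only the elastic term changes: ΔPIP = ΔVt / C = (305 − 505) / 36.9 = -5.42 cmH2O.
Original PIP = 505/36.9 + 24.9×0.55 + 0 = 27.381 cmH2O; new PIP = 27.381 + (-5.42) = 21.961 cmH2O.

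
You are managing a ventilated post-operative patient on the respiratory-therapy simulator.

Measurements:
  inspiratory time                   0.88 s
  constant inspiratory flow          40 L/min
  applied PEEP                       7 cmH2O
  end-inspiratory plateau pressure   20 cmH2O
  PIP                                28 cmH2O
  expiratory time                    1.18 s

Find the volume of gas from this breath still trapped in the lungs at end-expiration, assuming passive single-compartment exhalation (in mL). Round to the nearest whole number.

Flow: 40 L/min ÷ 60 = 0.6667 L/s.
Vt = flow × Ti = 0.6667 L/s × 0.88 s × 1000 mL/L = 586.7 mL.
R = (PIP − Pplat)/V̇ = (28 − 20) / 0.6667 = 8.0/0.6667 = 11.999 cmH2O·s/L.
C = Vt/(Pplat − PEEP) = 586.7 / (20 − 7) = 586.7/13.0 = 45.131 mL/cmH2O.
τ = R × C = 11.999 × 0.04513 L/cmH2O = 0.5415 s.
Fraction remaining = e^(−Te/τ) = e^(−1.18/0.5415) = 0.1131.
Trapped volume = 586.7 × 0.1131 = 66.356 mL.

66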